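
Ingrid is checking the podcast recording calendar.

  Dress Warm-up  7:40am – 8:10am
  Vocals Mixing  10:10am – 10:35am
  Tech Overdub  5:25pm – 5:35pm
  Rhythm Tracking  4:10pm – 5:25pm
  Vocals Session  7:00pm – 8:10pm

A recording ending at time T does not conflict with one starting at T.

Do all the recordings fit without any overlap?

Check each pair: they overlap iff neither finishes before the other starts.
Sorted by start: Dress Warm-up, Vocals Mixing, Rhythm Tracking, Tech Overdub, Vocals Session.
Vocals Mixing starts after Dress Warm-up ends, so Dress Warm-up has no further overlaps.
Rhythm Tracking starts after Vocals Mixing ends, so Vocals Mixing has no further overlaps.
Tech Overdub starts exactly when Rhythm Tracking ends (back-to-back, no overlap), so Rhythm Tracking has no further overlaps.
Vocals Session starts after Tech Overdub ends.
Every pair is clear; the schedule has no overlaps.

Yes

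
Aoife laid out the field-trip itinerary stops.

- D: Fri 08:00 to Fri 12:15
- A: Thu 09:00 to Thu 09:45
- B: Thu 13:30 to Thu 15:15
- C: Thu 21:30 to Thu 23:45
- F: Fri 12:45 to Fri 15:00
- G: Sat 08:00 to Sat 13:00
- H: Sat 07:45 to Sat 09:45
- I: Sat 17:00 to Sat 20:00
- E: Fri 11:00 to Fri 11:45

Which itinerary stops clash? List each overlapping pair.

D & E, G & H

Sorted by start: A, B, C, D, E, F, H, G, I.
B starts after A ends, so A has no further overlaps.
C starts after B ends, so B has no further overlaps.
D starts after C ends, so C has no further overlaps.
E starts before D ends → D and E overlap.
F starts after D ends, so D has no further overlaps.
F starts after E ends, so E has no further overlaps.
H starts after F ends, so F has no further overlaps.
G starts before H ends → H and G overlap.
I starts after H ends.
I starts after G ends.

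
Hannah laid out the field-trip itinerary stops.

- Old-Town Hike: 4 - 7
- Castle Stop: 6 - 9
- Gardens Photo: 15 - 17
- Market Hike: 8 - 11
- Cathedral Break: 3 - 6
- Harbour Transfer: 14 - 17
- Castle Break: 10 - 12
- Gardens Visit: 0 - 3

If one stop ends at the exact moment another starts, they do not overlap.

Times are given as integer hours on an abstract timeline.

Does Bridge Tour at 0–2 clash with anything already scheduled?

Gardens Visit: starts 0 before Bridge Tour ends 2, and ends 3 after Bridge Tour starts 0 → overlap.
Cathedral Break: starts 3 at or after Bridge Tour ends 2 → clear.
Old-Town Hike: starts 4 at or after Bridge Tour ends 2 → clear.
Castle Stop: starts 6 at or after Bridge Tour ends 2 → clear.
Market Hike: starts 8 at or after Bridge Tour ends 2 → clear.
Castle Break: starts 10 at or after Bridge Tour ends 2 → clear.
Harbour Transfer: starts 14 at or after Bridge Tour ends 2 → clear.
Gardens Photo: starts 15 at or after Bridge Tour ends 2 → clear.
Bridge Tour overlaps Gardens Visit.

Yes — it overlaps Gardens Visit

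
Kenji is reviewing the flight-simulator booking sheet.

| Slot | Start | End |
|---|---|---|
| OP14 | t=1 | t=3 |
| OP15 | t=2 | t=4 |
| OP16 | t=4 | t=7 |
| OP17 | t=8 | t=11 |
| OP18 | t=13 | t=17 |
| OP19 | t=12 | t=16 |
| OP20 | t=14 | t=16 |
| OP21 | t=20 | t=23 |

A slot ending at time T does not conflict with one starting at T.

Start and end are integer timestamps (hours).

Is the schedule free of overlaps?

Sorted by start: OP14, OP15, OP16, OP17, OP19, OP18, OP20, OP21.
OP15 starts before OP14 ends → OP14 and OP15 overlap.
That's a conflict, so the schedule is not conflict-free.

No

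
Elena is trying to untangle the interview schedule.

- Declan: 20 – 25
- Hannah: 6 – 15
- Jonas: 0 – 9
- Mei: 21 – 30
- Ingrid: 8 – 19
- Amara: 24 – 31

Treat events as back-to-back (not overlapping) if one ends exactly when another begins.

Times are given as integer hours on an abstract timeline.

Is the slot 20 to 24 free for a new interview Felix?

Jonas: ends 9 at or before Felix starts 20 → clear.
Hannah: ends 15 at or before Felix starts 20 → clear.
Ingrid: ends 19 at or before Felix starts 20 → clear.
Declan: starts 20 before Felix ends 24, and ends 25 after Felix starts 20 → overlap.
Mei: starts 21 before Felix ends 24, and ends 30 after Felix starts 20 → overlap.
Amara: starts 24 at or after Felix ends 24 → clear.
Felix overlaps Mei, Declan.

No — it overlaps Declan, Mei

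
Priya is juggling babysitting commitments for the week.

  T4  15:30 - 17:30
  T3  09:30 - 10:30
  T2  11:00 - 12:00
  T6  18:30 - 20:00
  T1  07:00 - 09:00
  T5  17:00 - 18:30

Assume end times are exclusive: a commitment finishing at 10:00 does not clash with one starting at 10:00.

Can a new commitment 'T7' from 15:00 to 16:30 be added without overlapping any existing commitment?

T1: ends 09:00 at or before T7 starts 15:00 → clear.
T3: ends 10:30 at or before T7 starts 15:00 → clear.
T2: ends 12:00 at or before T7 starts 15:00 → clear.
T4: starts 15:30 before T7 ends 16:30, and ends 17:30 after T7 starts 15:00 → overlap.
T5: starts 17:00 at or after T7 ends 16:30 → clear.
T6: starts 18:30 at or after T7 ends 16:30 → clear.
T7 overlaps T4.

No — it overlaps T4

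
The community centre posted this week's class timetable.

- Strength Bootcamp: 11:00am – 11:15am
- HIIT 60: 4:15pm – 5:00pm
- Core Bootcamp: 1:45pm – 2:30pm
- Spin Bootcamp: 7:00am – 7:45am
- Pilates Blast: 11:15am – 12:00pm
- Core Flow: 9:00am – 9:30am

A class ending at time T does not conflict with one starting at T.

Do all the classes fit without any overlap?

Check each pair: they overlap iff neither finishes before the other starts.
Sorted by start: Spin Bootcamp, Core Flow, Strength Bootcamp, Pilates Blast, Core Bootcamp, HIIT 60.
Core Flow starts after Spin Bootcamp ends, so nothing later overlaps Spin Bootcamp either.
Strength Bootcamp starts after Core Flow ends, so nothing later overlaps Core Flow either.
Pilates Blast starts exactly when Strength Bootcamp ends (back-to-back, no overlap), so nothing later overlaps Strength Bootcamp either.
Core Bootcamp starts after Pilates Blast ends, so nothing later overlaps Pilates Blast either.
HIIT 60 starts after Core Bootcamp ends.
Every pair is clear; the schedule has no overlaps.

Yes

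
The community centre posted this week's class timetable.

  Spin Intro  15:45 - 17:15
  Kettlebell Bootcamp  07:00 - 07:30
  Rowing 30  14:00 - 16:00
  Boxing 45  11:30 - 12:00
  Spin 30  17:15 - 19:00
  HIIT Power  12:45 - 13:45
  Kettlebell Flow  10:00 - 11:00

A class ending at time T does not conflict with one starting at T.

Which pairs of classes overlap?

Rowing 30 & Spin Intro

Two intervals overlap when each starts before the other ends.
Sorted by start: Kettlebell Bootcamp, Kettlebell Flow, Boxing 45, HIIT Power, Rowing 30, Spin Intro, Spin 30.
Kettlebell Flow starts after Kettlebell Bootcamp ends, so nothing later overlaps Kettlebell Bootcamp either.
Boxing 45 starts after Kettlebell Flow ends, so nothing later overlaps Kettlebell Flow either.
HIIT Power starts after Boxing 45 ends, so nothing later overlaps Boxing 45 either.
Rowing 30 starts after HIIT Power ends, so nothing later overlaps HIIT Power either.
Spin Intro starts before Rowing 30 ends → Rowing 30 and Spin Intro overlap.
Spin 30 starts after Rowing 30 ends.
Spin 30 starts exactly when Spin Intro ends (back-to-back, no overlap).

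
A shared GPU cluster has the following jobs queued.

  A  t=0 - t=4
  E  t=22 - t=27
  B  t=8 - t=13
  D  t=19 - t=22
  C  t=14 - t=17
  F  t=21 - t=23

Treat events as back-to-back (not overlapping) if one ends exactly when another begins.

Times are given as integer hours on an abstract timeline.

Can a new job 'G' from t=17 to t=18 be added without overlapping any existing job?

Yes — the slot is free

A: ends t=4 at or before G starts t=17 → clear.
B: ends t=13 at or before G starts t=17 → clear.
C: ends t=17 at or before G starts t=17 → clear.
D: starts t=19 at or after G ends t=18 → clear.
F: starts t=21 at or after G ends t=18 → clear.
E: starts t=22 at or after G ends t=18 → clear.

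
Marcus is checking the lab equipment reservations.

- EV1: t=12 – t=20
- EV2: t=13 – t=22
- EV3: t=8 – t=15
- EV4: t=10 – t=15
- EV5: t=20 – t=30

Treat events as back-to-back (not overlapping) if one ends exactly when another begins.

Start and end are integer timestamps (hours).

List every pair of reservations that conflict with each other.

Sorted by start: EV3, EV4, EV1, EV2, EV5.
EV4 starts before EV3 ends → EV3 and EV4 overlap.
EV1 starts before EV3 ends → EV3 and EV1 overlap.
EV2 starts before EV3 ends → EV3 and EV2 overlap.
EV5 starts after EV3 ends.
EV1 starts before EV4 ends → EV4 and EV1 overlap.
EV2 starts before EV4 ends → EV4 and EV2 overlap.
EV5 starts after EV4 ends.
EV2 starts before EV1 ends → EV1 and EV2 overlap.
EV5 starts exactly when EV1 ends (back-to-back, no overlap).
EV5 starts before EV2 ends → EV2 and EV5 overlap.

EV1 & EV2, EV1 & EV3, EV1 & EV4, EV2 & EV3, EV2 & EV4, EV2 & EV5, EV3 & EV4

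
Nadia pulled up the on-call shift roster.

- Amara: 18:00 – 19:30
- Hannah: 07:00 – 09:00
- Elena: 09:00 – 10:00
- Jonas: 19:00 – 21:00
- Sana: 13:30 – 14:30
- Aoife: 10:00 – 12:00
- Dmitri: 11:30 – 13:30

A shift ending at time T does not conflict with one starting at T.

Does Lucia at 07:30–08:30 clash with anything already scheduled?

Yes — it overlaps Hannah

Hannah: starts 07:00 before Lucia ends 08:30, and ends 09:00 after Lucia starts 07:30 → overlap.
Elena: starts 09:00 at or after Lucia ends 08:30 → clear.
Aoife: starts 10:00 at or after Lucia ends 08:30 → clear.
Dmitri: starts 11:30 at or after Lucia ends 08:30 → clear.
Sana: starts 13:30 at or after Lucia ends 08:30 → clear.
Amara: starts 18:00 at or after Lucia ends 08:30 → clear.
Jonas: starts 19:00 at or after Lucia ends 08:30 → clear.
Lucia overlaps Hannah.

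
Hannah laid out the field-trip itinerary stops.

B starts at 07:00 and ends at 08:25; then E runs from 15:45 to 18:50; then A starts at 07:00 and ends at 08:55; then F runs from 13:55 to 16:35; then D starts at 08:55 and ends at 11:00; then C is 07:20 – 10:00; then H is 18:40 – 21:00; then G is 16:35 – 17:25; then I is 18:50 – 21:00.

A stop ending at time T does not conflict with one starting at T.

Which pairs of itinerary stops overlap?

A & B, A & C, B & C, C & D, E & F, E & G, E & H, H & I

Sorted by start: A, B, C, D, F, E, G, H, I.
B starts before A ends → A and B overlap.
C starts before A ends → A and C overlap.
D starts exactly when A ends (back-to-back, no overlap), so A has no further overlaps.
C starts before B ends → B and C overlap.
D starts after B ends, so B has no further overlaps.
D starts before C ends → C and D overlap.
F starts after C ends, so C has no further overlaps.
F starts after D ends, so D has no further overlaps.
E starts before F ends → F and E overlap.
G starts exactly when F ends (back-to-back, no overlap), so F has no further overlaps.
G starts before E ends → E and G overlap.
H starts before E ends → E and H overlap.
I starts exactly when E ends (back-to-back, no overlap).
H starts after G ends, so G has no further overlaps.
I starts before H ends → H and I overlap.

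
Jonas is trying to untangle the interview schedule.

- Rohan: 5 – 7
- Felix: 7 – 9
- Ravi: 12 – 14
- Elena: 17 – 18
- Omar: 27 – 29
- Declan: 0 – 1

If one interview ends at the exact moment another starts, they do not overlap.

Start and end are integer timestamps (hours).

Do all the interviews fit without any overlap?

Sorted by start: Declan, Rohan, Felix, Ravi, Elena, Omar.
Rohan starts after Declan ends; Declan is clear from here.
Felix starts exactly when Rohan ends (back-to-back, no overlap); Rohan is clear from here.
Ravi starts after Felix ends; Felix is clear from here.
Elena starts after Ravi ends; Ravi is clear from here.
Omar starts after Elena ends.
Every pair is clear; the schedule has no overlaps.

Yes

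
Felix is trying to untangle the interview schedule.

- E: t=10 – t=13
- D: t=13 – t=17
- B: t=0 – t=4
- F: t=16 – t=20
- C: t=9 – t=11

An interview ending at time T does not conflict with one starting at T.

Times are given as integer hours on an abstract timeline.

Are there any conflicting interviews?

Sorted by start: B, C, E, D, F.
C starts after B ends, so B has no further overlaps.
E starts before C ends → C and E overlap.
That's a conflict, so the schedule is not conflict-free.

Yes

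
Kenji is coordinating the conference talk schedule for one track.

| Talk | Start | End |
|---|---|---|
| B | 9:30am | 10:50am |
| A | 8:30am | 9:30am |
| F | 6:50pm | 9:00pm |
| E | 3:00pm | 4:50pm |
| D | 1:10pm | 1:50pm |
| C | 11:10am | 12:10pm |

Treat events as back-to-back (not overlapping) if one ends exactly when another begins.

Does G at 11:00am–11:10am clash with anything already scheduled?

A: ends 9:30am at or before G starts 11:00am → clear.
B: ends 10:50am at or before G starts 11:00am → clear.
C: starts 11:10am at or after G ends 11:10am → clear.
D: starts 1:10pm at or after G ends 11:10am → clear.
E: starts 3:00pm at or after G ends 11:10am → clear.
F: starts 6:50pm at or after G ends 11:10am → clear.

No — it doesn't clash with anything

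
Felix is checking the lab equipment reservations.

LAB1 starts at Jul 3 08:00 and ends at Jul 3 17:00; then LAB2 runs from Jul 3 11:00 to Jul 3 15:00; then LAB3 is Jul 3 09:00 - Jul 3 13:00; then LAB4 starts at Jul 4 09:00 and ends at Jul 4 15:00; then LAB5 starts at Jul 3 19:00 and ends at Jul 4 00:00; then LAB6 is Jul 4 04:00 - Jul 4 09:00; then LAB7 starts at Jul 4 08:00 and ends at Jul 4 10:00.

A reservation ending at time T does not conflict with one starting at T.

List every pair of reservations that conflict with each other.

Two intervals overlap when each starts before the other ends.
Sorted by start: LAB1, LAB3, LAB2, LAB5, LAB6, LAB7, LAB4.
LAB3 starts before LAB1 ends → LAB1 and LAB3 overlap.
LAB2 starts before LAB1 ends → LAB1 and LAB2 overlap.
LAB5 starts after LAB1 ends — done with LAB1.
LAB2 starts before LAB3 ends → LAB3 and LAB2 overlap.
LAB5 starts after LAB3 ends — done with LAB3.
LAB5 starts after LAB2 ends — done with LAB2.
LAB6 starts after LAB5 ends — done with LAB5.
LAB7 starts before LAB6 ends → LAB6 and LAB7 overlap.
LAB4 starts exactly when LAB6 ends (back-to-back, no overlap).
LAB4 starts before LAB7 ends → LAB7 and LAB4 overlap.

LAB1 & LAB2, LAB1 & LAB3, LAB2 & LAB3, LAB4 & LAB7, LAB6 & LAB7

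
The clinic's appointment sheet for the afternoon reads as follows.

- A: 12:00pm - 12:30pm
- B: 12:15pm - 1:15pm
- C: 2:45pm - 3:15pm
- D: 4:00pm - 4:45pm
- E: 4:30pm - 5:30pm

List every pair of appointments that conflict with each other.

Sorted by start: A, B, C, D, E.
B starts before A ends → A and B overlap.
C starts after A ends — done with A.
C starts after B ends — done with B.
D starts after C ends — done with C.
E starts before D ends → D and E overlap.

A & B, D & E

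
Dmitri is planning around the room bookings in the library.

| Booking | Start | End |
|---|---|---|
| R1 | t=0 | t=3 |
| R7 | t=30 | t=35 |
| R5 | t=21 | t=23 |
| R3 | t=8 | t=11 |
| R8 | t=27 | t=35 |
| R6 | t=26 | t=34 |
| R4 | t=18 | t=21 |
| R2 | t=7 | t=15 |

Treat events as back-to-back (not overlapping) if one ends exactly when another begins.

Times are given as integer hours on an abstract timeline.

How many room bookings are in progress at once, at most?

Sweep the timeline, counting +1 at each start and −1 at each end (ends before starts at a tie):
t=0 start R1 → 1
t=3 end R1 → 0
t=7 start R2 → 1
t=8 start R3 → 2
t=11 end R3 → 1
t=15 end R2 → 0
t=18 start R4 → 1
t=21 end R4 → 0
t=21 start R5 → 1
t=23 end R5 → 0
t=26 start R6 → 1
t=27 start R8 → 2
t=30 start R7 → 3
t=34 end R6 → 2
t=35 end R7 → 1
t=35 end R8 → 0
Peak is 3, at t=30 (R6, R7, R8).

3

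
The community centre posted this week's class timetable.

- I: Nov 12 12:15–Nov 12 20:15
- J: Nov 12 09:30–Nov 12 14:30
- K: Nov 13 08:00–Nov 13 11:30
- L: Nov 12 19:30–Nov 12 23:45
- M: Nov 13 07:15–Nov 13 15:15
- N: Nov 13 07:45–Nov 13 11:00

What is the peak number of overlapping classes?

Sort all start/end points and keep a running count:
Nov 12 09:30 start J → 1
Nov 12 12:15 start I → 2
Nov 12 14:30 end J → 1
Nov 12 19:30 start L → 2
Nov 12 20:15 end I → 1
Nov 12 23:45 end L → 0
Nov 13 07:15 start M → 1
Nov 13 07:45 start N → 2
Nov 13 08:00 start K → 3
Nov 13 11:00 end N → 2
Nov 13 11:30 end K → 1
Nov 13 15:15 end M → 0
Peak is 3, at Nov 13 08:00 (K, M, N).

3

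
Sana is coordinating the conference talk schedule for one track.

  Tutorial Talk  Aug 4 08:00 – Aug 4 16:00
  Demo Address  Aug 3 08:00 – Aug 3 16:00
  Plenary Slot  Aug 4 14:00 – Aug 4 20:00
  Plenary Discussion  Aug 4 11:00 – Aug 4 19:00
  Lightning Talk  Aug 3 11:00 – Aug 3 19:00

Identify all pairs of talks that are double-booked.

Demo Address & Lightning Talk, Plenary Discussion & Plenary Slot, Plenary Discussion & Tutorial Talk, Plenary Slot & Tutorial Talk

Sorted by start: Demo Address, Lightning Talk, Tutorial Talk, Plenary Discussion, Plenary Slot.
Lightning Talk starts before Demo Address ends → Demo Address and Lightning Talk overlap.
Tutorial Talk starts after Demo Address ends, so nothing later overlaps Demo Address either.
Tutorial Talk starts after Lightning Talk ends, so nothing later overlaps Lightning Talk either.
Plenary Discussion starts before Tutorial Talk ends → Tutorial Talk and Plenary Discussion overlap.
Plenary Slot starts before Tutorial Talk ends → Tutorial Talk and Plenary Slot overlap.
Plenary Slot starts before Plenary Discussion ends → Plenary Discussion and Plenary Slot overlap.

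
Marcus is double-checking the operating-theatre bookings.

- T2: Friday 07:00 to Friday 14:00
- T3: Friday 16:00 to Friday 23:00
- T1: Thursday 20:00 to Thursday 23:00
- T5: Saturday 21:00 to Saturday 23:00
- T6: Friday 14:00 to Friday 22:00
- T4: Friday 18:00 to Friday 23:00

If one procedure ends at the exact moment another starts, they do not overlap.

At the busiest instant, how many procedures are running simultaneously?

3

Sweep the timeline, counting +1 at each start and −1 at each end (ends before starts at a tie):
Thursday 20:00 start T1 → 1
Thursday 23:00 end T1 → 0
Friday 07:00 start T2 → 1
Friday 14:00 end T2 → 0
Friday 14:00 start T6 → 1
Friday 16:00 start T3 → 2
Friday 18:00 start T4 → 3
Friday 22:00 end T6 → 2
Friday 23:00 end T3 → 1
Friday 23:00 end T4 → 0
Saturday 21:00 start T5 → 1
Saturday 23:00 end T5 → 0
Peak is 3, at Friday 18:00 (T3, T4, T6).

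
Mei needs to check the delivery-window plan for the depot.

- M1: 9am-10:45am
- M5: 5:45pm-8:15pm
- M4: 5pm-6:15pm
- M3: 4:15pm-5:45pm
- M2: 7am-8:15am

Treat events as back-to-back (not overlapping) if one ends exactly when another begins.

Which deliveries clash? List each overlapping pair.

Two intervals overlap when each starts before the other ends.
Sorted by start: M2, M1, M3, M4, M5.
M1 starts after M2 ends, so nothing later overlaps M2 either.
M3 starts after M1 ends, so nothing later overlaps M1 either.
M4 starts before M3 ends → M3 and M4 overlap.
M5 starts exactly when M3 ends (back-to-back, no overlap).
M5 starts before M4 ends → M4 and M5 overlap.

M3 & M4, M4 & M5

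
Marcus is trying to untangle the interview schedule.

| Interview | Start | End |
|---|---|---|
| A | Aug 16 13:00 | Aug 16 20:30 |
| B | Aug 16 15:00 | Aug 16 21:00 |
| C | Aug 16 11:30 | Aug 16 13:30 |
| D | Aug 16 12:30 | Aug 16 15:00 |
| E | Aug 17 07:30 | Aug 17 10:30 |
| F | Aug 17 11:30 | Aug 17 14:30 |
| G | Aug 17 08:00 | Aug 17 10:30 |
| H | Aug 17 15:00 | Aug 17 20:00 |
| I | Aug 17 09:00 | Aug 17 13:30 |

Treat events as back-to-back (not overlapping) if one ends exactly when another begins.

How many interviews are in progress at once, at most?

3

Sweep the timeline, counting +1 at each start and −1 at each end (ends before starts at a tie):
Aug 16 11:30 start C → 1
Aug 16 12:30 start D → 2
Aug 16 13:00 start A → 3
Aug 16 13:30 end C → 2
Aug 16 15:00 end D → 1
Aug 16 15:00 start B → 2
Aug 16 20:30 end A → 1
Aug 16 21:00 end B → 0
Aug 17 07:30 start E → 1
Aug 17 08:00 start G → 2
Aug 17 09:00 start I → 3
Aug 17 10:30 end E → 2
Aug 17 10:30 end G → 1
Aug 17 11:30 start F → 2
Aug 17 13:30 end I → 1
Aug 17 14:30 end F → 0
Aug 17 15:00 start H → 1
Aug 17 20:00 end H → 0
Peak is 3, at Aug 16 13:00 (A, C, D).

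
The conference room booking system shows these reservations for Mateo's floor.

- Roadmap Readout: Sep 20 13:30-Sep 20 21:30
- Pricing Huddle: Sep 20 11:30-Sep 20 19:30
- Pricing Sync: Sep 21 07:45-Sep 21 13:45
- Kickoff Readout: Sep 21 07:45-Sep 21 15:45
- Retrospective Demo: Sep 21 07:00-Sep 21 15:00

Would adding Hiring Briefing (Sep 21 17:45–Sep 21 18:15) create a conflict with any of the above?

No — it doesn't clash with anything

Pricing Huddle: ends Sep 20 19:30 at or before Hiring Briefing starts Sep 21 17:45 → clear.
Roadmap Readout: ends Sep 20 21:30 at or before Hiring Briefing starts Sep 21 17:45 → clear.
Retrospective Demo: ends Sep 21 15:00 at or before Hiring Briefing starts Sep 21 17:45 → clear.
Pricing Sync: ends Sep 21 13:45 at or before Hiring Briefing starts Sep 21 17:45 → clear.
Kickoff Readout: ends Sep 21 15:45 at or before Hiring Briefing starts Sep 21 17:45 → clear.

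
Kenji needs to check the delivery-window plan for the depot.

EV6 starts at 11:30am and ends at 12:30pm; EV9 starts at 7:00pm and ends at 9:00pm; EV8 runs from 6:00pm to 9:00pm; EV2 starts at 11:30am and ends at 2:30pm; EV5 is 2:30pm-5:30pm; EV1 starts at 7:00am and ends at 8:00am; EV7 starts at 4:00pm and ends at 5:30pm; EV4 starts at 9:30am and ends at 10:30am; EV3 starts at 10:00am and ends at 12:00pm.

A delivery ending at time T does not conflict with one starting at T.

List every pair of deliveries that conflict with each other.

Sorted by start: EV1, EV4, EV3, EV2, EV6, EV5, EV7, EV8, EV9.
EV4 starts after EV1 ends, so EV1 has no further overlaps.
EV3 starts before EV4 ends → EV4 and EV3 overlap.
EV2 starts after EV4 ends, so EV4 has no further overlaps.
EV2 starts before EV3 ends → EV3 and EV2 overlap.
EV6 starts before EV3 ends → EV3 and EV6 overlap.
EV5 starts after EV3 ends, so EV3 has no further overlaps.
EV6 starts before EV2 ends → EV2 and EV6 overlap.
EV5 starts exactly when EV2 ends (back-to-back, no overlap), so EV2 has no further overlaps.
EV5 starts after EV6 ends, so EV6 has no further overlaps.
EV7 starts before EV5 ends → EV5 and EV7 overlap.
EV8 starts after EV5 ends, so EV5 has no further overlaps.
EV8 starts after EV7 ends, so EV7 has no further overlaps.
EV9 starts before EV8 ends → EV8 and EV9 overlap.

EV2 & EV3, EV2 & EV6, EV3 & EV4, EV3 & EV6, EV5 & EV7, EV8 & EV9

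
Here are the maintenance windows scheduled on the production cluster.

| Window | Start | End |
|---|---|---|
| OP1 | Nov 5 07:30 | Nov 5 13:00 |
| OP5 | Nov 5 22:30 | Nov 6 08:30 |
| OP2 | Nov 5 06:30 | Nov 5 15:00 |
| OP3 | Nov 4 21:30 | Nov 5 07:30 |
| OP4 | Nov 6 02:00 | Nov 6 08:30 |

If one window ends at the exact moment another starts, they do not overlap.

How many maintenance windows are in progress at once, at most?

Walk through starts and ends in time order (an end at T is processed before a start at T):
Nov 4 21:30 start OP3 → 1
Nov 5 06:30 start OP2 → 2
Nov 5 07:30 end OP3 → 1
Nov 5 07:30 start OP1 → 2
Nov 5 13:00 end OP1 → 1
Nov 5 15:00 end OP2 → 0
Nov 5 22:30 start OP5 → 1
Nov 6 02:00 start OP4 → 2
Nov 6 08:30 end OP4 → 1
Nov 6 08:30 end OP5 → 0
Peak is 2, at Nov 5 06:30 (OP2, OP3).

2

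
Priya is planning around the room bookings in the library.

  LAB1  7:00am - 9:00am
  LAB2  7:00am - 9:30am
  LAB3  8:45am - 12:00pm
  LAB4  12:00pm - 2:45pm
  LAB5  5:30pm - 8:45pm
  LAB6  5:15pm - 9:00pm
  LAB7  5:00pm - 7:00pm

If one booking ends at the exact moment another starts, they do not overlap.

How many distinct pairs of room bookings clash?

Check each pair: they overlap iff neither finishes before the other starts.
Sorted by start: LAB1, LAB2, LAB3, LAB4, LAB7, LAB6, LAB5.
LAB2 starts before LAB1 ends → LAB1 and LAB2 overlap.
LAB3 starts before LAB1 ends → LAB1 and LAB3 overlap.
LAB4 starts after LAB1 ends, so LAB1 has no further overlaps.
LAB3 starts before LAB2 ends → LAB2 and LAB3 overlap.
LAB4 starts after LAB2 ends, so LAB2 has no further overlaps.
LAB4 starts exactly when LAB3 ends (back-to-back, no overlap), so LAB3 has no further overlaps.
LAB7 starts after LAB4 ends, so LAB4 has no further overlaps.
LAB6 starts before LAB7 ends → LAB7 and LAB6 overlap.
LAB5 starts before LAB7 ends → LAB7 and LAB5 overlap.
LAB5 starts before LAB6 ends → LAB6 and LAB5 overlap.
Overlapping pairs: LAB1 & LAB2, LAB1 & LAB3, LAB2 & LAB3, LAB5 & LAB6, LAB5 & LAB7, LAB6 & LAB7 — 6 in total.

6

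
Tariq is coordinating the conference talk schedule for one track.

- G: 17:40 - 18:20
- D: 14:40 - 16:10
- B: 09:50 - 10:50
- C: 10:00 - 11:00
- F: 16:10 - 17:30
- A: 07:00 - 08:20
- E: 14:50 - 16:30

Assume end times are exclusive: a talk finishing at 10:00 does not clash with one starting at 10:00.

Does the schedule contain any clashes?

Yes

Sorted by start: A, B, C, D, E, F, G.
B starts after A ends — done with A.
C starts before B ends → B and C overlap.
That's a conflict, so the schedule is not conflict-free.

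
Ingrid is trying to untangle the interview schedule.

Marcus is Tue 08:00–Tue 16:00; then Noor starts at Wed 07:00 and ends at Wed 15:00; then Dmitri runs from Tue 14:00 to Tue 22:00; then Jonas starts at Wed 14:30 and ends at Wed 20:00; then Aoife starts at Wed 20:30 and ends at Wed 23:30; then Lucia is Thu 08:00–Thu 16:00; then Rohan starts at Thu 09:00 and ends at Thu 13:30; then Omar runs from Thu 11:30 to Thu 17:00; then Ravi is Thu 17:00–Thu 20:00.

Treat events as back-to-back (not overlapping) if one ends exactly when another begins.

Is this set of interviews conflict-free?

Sorted by start: Marcus, Dmitri, Noor, Jonas, Aoife, Lucia, Rohan, Omar, Ravi.
Dmitri starts before Marcus ends → Marcus and Dmitri overlap.
That's a conflict, so the schedule is not conflict-free.

No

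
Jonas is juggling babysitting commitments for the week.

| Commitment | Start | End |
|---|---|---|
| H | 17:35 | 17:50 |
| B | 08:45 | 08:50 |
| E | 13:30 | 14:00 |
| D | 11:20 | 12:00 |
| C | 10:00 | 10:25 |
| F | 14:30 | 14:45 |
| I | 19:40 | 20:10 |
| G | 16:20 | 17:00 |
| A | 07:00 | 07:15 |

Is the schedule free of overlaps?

Yes

Two intervals overlap when each starts before the other ends.
Sorted by start: A, B, C, D, E, F, G, H, I.
B starts after A ends, so nothing later overlaps A either.
C starts after B ends, so nothing later overlaps B either.
D starts after C ends, so nothing later overlaps C either.
E starts after D ends, so nothing later overlaps D either.
F starts after E ends, so nothing later overlaps E either.
G starts after F ends, so nothing later overlaps F either.
H starts after G ends, so nothing later overlaps G either.
I starts after H ends.
Every pair is clear; the schedule has no overlaps.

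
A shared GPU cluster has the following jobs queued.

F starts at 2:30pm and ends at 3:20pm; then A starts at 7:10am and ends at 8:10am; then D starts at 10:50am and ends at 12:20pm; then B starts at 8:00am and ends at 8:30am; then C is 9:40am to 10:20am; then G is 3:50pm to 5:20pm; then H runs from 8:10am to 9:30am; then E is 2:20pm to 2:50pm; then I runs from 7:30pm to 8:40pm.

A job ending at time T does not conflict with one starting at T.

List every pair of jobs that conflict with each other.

Sorted by start: A, B, H, C, D, E, F, G, I.
B starts before A ends → A and B overlap.
H starts exactly when A ends (back-to-back, no overlap), so A has no further overlaps.
H starts before B ends → B and H overlap.
C starts after B ends, so B has no further overlaps.
C starts after H ends, so H has no further overlaps.
D starts after C ends, so C has no further overlaps.
E starts after D ends, so D has no further overlaps.
F starts before E ends → E and F overlap.
G starts after E ends, so E has no further overlaps.
G starts after F ends, so F has no further overlaps.
I starts after G ends.

A & B, B & H, E & F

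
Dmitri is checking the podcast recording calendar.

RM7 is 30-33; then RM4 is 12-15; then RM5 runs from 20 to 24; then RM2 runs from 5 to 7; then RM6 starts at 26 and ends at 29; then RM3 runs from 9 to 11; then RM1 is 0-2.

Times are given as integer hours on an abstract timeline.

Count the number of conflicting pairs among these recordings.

Two intervals overlap when each starts before the other ends.
Sorted by start: RM1, RM2, RM3, RM4, RM5, RM6, RM7.
RM2 starts after RM1 ends, so nothing later overlaps RM1 either.
RM3 starts after RM2 ends, so nothing later overlaps RM2 either.
RM4 starts after RM3 ends, so nothing later overlaps RM3 either.
RM5 starts after RM4 ends, so nothing later overlaps RM4 either.
RM6 starts after RM5 ends, so nothing later overlaps RM5 either.
RM7 starts after RM6 ends.
No pair overlaps.

0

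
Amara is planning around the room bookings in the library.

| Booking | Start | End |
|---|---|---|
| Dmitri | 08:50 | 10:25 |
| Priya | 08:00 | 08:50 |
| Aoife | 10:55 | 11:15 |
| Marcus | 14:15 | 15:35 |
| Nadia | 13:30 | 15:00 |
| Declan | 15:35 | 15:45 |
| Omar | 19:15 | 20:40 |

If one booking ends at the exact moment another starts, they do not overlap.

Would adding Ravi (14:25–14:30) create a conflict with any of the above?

Priya: ends 08:50 at or before Ravi starts 14:25 → clear.
Dmitri: ends 10:25 at or before Ravi starts 14:25 → clear.
Aoife: ends 11:15 at or before Ravi starts 14:25 → clear.
Nadia: starts 13:30 before Ravi ends 14:30, and ends 15:00 after Ravi starts 14:25 → overlap.
Marcus: starts 14:15 before Ravi ends 14:30, and ends 15:35 after Ravi starts 14:25 → overlap.
Declan: starts 15:35 at or after Ravi ends 14:30 → clear.
Omar: starts 19:15 at or after Ravi ends 14:30 → clear.
Ravi overlaps Marcus, Nadia.

Yes — it overlaps Marcus, Nadia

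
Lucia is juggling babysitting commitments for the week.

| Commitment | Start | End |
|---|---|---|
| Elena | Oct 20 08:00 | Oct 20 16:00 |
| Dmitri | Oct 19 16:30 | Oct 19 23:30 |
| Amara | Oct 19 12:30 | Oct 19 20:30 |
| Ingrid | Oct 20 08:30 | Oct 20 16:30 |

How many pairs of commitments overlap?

Sorted by start: Amara, Dmitri, Elena, Ingrid.
Dmitri starts before Amara ends → Amara and Dmitri overlap.
Elena starts after Amara ends, so nothing later overlaps Amara either.
Elena starts after Dmitri ends, so nothing later overlaps Dmitri either.
Ingrid starts before Elena ends → Elena and Ingrid overlap.
Overlapping pairs: Amara & Dmitri, Elena & Ingrid — 2 in total.

2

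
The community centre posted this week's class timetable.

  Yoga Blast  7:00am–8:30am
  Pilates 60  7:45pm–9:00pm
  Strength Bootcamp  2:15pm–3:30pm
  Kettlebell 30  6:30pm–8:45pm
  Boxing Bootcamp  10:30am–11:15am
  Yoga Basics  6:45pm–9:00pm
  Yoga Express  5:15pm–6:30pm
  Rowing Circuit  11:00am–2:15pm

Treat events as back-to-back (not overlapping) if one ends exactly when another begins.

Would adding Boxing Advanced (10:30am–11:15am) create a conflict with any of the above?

Yes — it overlaps Boxing Bootcamp, Rowing Circuit

Yoga Blast: ends 8:30am at or before Boxing Advanced starts 10:30am → clear.
Boxing Bootcamp: starts 10:30am before Boxing Advanced ends 11:15am, and ends 11:15am after Boxing Advanced starts 10:30am → overlap.
Rowing Circuit: starts 11:00am before Boxing Advanced ends 11:15am, and ends 2:15pm after Boxing Advanced starts 10:30am → overlap.
Strength Bootcamp: starts 2:15pm at or after Boxing Advanced ends 11:15am → clear.
Yoga Express: starts 5:15pm at or after Boxing Advanced ends 11:15am → clear.
Kettlebell 30: starts 6:30pm at or after Boxing Advanced ends 11:15am → clear.
Yoga Basics: starts 6:45pm at or after Boxing Advanced ends 11:15am → clear.
Pilates 60: starts 7:45pm at or after Boxing Advanced ends 11:15am → clear.
Boxing Advanced overlaps Boxing Bootcamp, Rowing Circuit.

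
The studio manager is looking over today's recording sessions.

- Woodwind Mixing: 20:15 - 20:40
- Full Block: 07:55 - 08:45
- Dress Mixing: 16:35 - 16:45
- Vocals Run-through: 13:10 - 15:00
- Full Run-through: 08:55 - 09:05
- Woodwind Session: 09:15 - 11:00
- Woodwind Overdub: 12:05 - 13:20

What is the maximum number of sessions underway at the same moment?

Sort all start/end points and keep a running count:
07:55 start Full Block → 1
08:45 end Full Block → 0
08:55 start Full Run-through → 1
09:05 end Full Run-through → 0
09:15 start Woodwind Session → 1
11:00 end Woodwind Session → 0
12:05 start Woodwind Overdub → 1
13:10 start Vocals Run-through → 2
13:20 end Woodwind Overdub → 1
15:00 end Vocals Run-through → 0
16:35 start Dress Mixing → 1
16:45 end Dress Mixing → 0
20:15 start Woodwind Mixing → 1
20:40 end Woodwind Mixing → 0
Peak is 2, at 13:10 (Vocals Run-through, Woodwind Overdub).

2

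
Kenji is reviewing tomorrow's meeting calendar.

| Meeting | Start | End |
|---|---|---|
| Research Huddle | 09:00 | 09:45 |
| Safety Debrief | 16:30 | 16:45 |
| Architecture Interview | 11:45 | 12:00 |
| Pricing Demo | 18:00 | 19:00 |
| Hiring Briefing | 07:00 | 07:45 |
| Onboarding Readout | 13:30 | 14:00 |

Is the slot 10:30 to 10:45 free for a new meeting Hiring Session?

Yes — the slot is free

Hiring Briefing: ends 07:45 at or before Hiring Session starts 10:30 → clear.
Research Huddle: ends 09:45 at or before Hiring Session starts 10:30 → clear.
Architecture Interview: starts 11:45 at or after Hiring Session ends 10:45 → clear.
Onboarding Readout: starts 13:30 at or after Hiring Session ends 10:45 → clear.
Safety Debrief: starts 16:30 at or after Hiring Session ends 10:45 → clear.
Pricing Demo: starts 18:00 at or after Hiring Session ends 10:45 → clear.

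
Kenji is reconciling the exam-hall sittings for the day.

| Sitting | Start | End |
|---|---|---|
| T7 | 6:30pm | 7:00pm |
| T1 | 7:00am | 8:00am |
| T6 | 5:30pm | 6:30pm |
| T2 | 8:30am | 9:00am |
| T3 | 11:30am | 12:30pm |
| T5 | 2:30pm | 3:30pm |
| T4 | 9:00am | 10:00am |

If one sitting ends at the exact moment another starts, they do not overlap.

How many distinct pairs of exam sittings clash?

0

Sorted by start: T1, T2, T4, T3, T5, T6, T7.
T2 starts after T1 ends, so nothing later overlaps T1 either.
T4 starts exactly when T2 ends (back-to-back, no overlap), so nothing later overlaps T2 either.
T3 starts after T4 ends, so nothing later overlaps T4 either.
T5 starts after T3 ends, so nothing later overlaps T3 either.
T6 starts after T5 ends, so nothing later overlaps T5 either.
T7 starts exactly when T6 ends (back-to-back, no overlap).
No pair overlaps.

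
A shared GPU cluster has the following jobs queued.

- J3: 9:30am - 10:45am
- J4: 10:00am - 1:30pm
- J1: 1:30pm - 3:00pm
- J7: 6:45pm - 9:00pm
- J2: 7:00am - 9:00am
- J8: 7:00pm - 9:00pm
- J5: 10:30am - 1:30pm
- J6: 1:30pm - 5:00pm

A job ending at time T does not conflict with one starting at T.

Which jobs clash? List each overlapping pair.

Sorted by start: J2, J3, J4, J5, J1, J6, J7, J8.
J3 starts after J2 ends — done with J2.
J4 starts before J3 ends → J3 and J4 overlap.
J5 starts before J3 ends → J3 and J5 overlap.
J1 starts after J3 ends — done with J3.
J5 starts before J4 ends → J4 and J5 overlap.
J1 starts exactly when J4 ends (back-to-back, no overlap) — done with J4.
J1 starts exactly when J5 ends (back-to-back, no overlap) — done with J5.
J6 starts before J1 ends → J1 and J6 overlap.
J7 starts after J1 ends — done with J1.
J7 starts after J6 ends — done with J6.
J8 starts before J7 ends → J7 and J8 overlap.

J1 & J6, J3 & J4, J3 & J5, J4 & J5, J7 & J8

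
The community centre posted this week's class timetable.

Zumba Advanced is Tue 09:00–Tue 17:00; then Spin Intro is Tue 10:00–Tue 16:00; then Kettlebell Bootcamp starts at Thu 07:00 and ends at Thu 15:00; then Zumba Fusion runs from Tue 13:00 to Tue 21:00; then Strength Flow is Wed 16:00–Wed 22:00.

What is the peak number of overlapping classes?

Sort all start/end points and keep a running count:
Tue 09:00 start Zumba Advanced → 1
Tue 10:00 start Spin Intro → 2
Tue 13:00 start Zumba Fusion → 3
Tue 16:00 end Spin Intro → 2
Tue 17:00 end Zumba Advanced → 1
Tue 21:00 end Zumba Fusion → 0
Wed 16:00 start Strength Flow → 1
Wed 22:00 end Strength Flow → 0
Thu 07:00 start Kettlebell Bootcamp → 1
Thu 15:00 end Kettlebell Bootcamp → 0
Peak is 3, at Tue 13:00 (Spin Intro, Zumba Advanced, Zumba Fusion).

3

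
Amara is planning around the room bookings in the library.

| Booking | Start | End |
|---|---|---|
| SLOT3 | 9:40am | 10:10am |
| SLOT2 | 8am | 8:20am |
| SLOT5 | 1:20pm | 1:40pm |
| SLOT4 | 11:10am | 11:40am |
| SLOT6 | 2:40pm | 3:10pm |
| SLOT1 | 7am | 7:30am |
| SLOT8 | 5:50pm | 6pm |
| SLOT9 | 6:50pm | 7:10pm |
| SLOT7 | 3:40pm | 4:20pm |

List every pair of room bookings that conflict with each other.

Two intervals overlap when each starts before the other ends.
Sorted by start: SLOT1, SLOT2, SLOT3, SLOT4, SLOT5, SLOT6, SLOT7, SLOT8, SLOT9.
SLOT2 starts after SLOT1 ends — done with SLOT1.
SLOT3 starts after SLOT2 ends — done with SLOT2.
SLOT4 starts after SLOT3 ends — done with SLOT3.
SLOT5 starts after SLOT4 ends — done with SLOT4.
SLOT6 starts after SLOT5 ends — done with SLOT5.
SLOT7 starts after SLOT6 ends — done with SLOT6.
SLOT8 starts after SLOT7 ends — done with SLOT7.
SLOT9 starts after SLOT8 ends.

no overlapping pairs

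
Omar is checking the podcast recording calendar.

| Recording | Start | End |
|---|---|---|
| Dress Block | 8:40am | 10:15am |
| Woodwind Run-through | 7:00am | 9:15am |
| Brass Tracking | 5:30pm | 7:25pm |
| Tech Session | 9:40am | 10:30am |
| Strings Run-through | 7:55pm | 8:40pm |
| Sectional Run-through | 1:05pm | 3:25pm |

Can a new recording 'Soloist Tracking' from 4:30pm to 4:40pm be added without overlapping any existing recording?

Yes — the slot is free

Woodwind Run-through: ends 9:15am at or before Soloist Tracking starts 4:30pm → clear.
Dress Block: ends 10:15am at or before Soloist Tracking starts 4:30pm → clear.
Tech Session: ends 10:30am at or before Soloist Tracking starts 4:30pm → clear.
Sectional Run-through: ends 3:25pm at or before Soloist Tracking starts 4:30pm → clear.
Brass Tracking: starts 5:30pm at or after Soloist Tracking ends 4:40pm → clear.
Strings Run-through: starts 7:55pm at or after Soloist Tracking ends 4:40pm → clear.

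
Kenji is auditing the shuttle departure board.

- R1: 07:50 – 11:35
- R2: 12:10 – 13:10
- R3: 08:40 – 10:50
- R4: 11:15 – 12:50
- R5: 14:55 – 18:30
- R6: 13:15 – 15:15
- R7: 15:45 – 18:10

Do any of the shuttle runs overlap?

Yes

Sorted by start: R1, R3, R4, R2, R6, R5, R7.
R3 starts before R1 ends → R1 and R3 overlap.
That's a conflict, so the schedule is not conflict-free.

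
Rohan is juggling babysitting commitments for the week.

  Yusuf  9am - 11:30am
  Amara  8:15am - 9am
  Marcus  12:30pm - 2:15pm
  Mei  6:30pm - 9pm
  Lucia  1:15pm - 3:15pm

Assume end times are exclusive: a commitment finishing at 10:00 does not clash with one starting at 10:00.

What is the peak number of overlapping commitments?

Walk through starts and ends in time order (an end at T is processed before a start at T):
8:15am start Amara → 1
9am end Amara → 0
9am start Yusuf → 1
11:30am end Yusuf → 0
12:30pm start Marcus → 1
1:15pm start Lucia → 2
2:15pm end Marcus → 1
3:15pm end Lucia → 0
6:30pm start Mei → 1
9pm end Mei → 0
Peak is 2, at 1:15pm (Lucia, Marcus).

2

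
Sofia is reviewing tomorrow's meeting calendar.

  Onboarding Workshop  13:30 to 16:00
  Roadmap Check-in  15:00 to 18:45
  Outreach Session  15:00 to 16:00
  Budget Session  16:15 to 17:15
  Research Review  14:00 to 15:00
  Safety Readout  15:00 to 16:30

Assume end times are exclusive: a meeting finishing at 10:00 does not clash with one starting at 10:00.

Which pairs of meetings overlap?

Budget Session & Roadmap Check-in, Budget Session & Safety Readout, Onboarding Workshop & Outreach Session, Onboarding Workshop & Research Review, Onboarding Workshop & Roadmap Check-in, Onboarding Workshop & Safety Readout, Outreach Session & Roadmap Check-in, Outreach Session & Safety Readout, Roadmap Check-in & Safety Readout

Sorted by start: Onboarding Workshop, Research Review, Outreach Session, Safety Readout, Roadmap Check-in, Budget Session.
Research Review starts before Onboarding Workshop ends → Onboarding Workshop and Research Review overlap.
Outreach Session starts before Onboarding Workshop ends → Onboarding Workshop and Outreach Session overlap.
Safety Readout starts before Onboarding Workshop ends → Onboarding Workshop and Safety Readout overlap.
Roadmap Check-in starts before Onboarding Workshop ends → Onboarding Workshop and Roadmap Check-in overlap.
Budget Session starts after Onboarding Workshop ends.
Outreach Session starts exactly when Research Review ends (back-to-back, no overlap), so nothing later overlaps Research Review either.
Safety Readout starts before Outreach Session ends → Outreach Session and Safety Readout overlap.
Roadmap Check-in starts before Outreach Session ends → Outreach Session and Roadmap Check-in overlap.
Budget Session starts after Outreach Session ends.
Roadmap Check-in starts before Safety Readout ends → Safety Readout and Roadmap Check-in overlap.
Budget Session starts before Safety Readout ends → Safety Readout and Budget Session overlap.
Budget Session starts before Roadmap Check-in ends → Roadmap Check-in and Budget Session overlap.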